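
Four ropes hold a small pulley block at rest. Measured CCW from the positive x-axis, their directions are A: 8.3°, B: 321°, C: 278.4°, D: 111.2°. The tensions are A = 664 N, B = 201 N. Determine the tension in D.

Resolve: ΣF_x = 664 cos 8.3° + 201 cos 321° + T_C cos 278.4° + T_D cos 111.2° = 0.
        ΣF_y = 664 sin 8.3° + 201 sin 321° + T_C sin 278.4° + T_D sin 111.2° = 0.
The known terms sum to (813.3, -30.64) N, so 0.1461 T_C − 0.3616 T_D = -813.3 and -0.9893 T_C + 0.9323 T_D = 30.64.
Solving simultaneously: T_C = 3372 N, T_D = 3611 N.

T_D ≈ 3610 N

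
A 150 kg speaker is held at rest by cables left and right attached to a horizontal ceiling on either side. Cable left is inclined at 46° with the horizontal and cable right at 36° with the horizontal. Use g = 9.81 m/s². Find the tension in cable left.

T_left ≈ 1200 N

Weight W = 150 × 9.81 = 1472 N acts straight down.
Horizontal: T_left cos 46° = T_right cos 36°  →  T_right = 0.8586 T_left.
Vertical: T_left sin 46° + T_right sin 36° = 1472.
Substituting the horizontal relation into the vertical equation gives 1.224 T_left = 1472, so T_left = 1202 N.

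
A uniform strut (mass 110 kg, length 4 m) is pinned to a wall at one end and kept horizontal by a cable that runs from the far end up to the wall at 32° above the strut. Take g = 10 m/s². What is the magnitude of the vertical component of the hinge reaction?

|H_y| ≈ 550 N

Take torques about the hinge: T sin 32° · 4 = 110×10×2 = 2200 N·m.
So T = 2200 / (0.5299 × 4) = 1037.9 N.
ΣF_y = 0: H_y = (110×10) − T sin 32° = 1100 − 550 = 550 N.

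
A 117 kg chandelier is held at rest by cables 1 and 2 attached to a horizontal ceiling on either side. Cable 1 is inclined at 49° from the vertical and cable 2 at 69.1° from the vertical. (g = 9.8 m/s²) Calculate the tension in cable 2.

Angles from the horizontal: cable 1 is 90° − 49° = 41°, cable 2 is 90° − 69.1° = 20.9°.
Weight W = 117 × 9.8 = 1147 N acts straight down.
Horizontal: T_1 cos 41° = T_2 cos 20.9°  →  T_1 = 1.238 T_2.
Vertical: T_1 sin 41° + T_2 sin 20.9° = 1147.
Substituting the horizontal relation into the vertical equation gives 1.169 T_2 = 1147, so T_2 = 981 N.

T_2 ≈ 981 N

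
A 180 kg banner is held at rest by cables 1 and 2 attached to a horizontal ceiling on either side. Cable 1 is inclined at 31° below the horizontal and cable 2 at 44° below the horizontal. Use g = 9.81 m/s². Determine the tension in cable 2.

T_2 ≈ 1570 N

Weight W = 180 × 9.81 = 1766 N acts straight down.
Horizontal: T_1 cos 31° = T_2 cos 44°  →  T_1 = 0.8392 T_2.
Vertical: T_1 sin 31° + T_2 sin 44° = 1766.
Substituting the horizontal relation into the vertical equation gives 1.127 T_2 = 1766, so T_2 = 1567 N.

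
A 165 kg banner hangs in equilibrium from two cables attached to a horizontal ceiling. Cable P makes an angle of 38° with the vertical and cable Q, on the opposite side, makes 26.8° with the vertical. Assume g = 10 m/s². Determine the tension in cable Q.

T_Q ≈ 1120 N

Angles from the horizontal: cable P is 90° − 38° = 52°, cable Q is 90° − 26.8° = 63.2°.
Weight W = 165 × 10 = 1650 N acts straight down.
Horizontal: T_P cos 52° = T_Q cos 63.2°  →  T_P = 0.7323 T_Q.
Vertical: T_P sin 52° + T_Q sin 63.2° = 1650.
Substituting the horizontal relation into the vertical equation gives 1.47 T_Q = 1650, so T_Q = 1123 N.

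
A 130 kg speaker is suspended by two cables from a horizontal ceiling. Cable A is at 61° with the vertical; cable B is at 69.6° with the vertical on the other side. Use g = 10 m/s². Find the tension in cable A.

Angles from the horizontal: cable A is 90° − 61° = 29°, cable B is 90° − 69.6° = 20.4°.
Weight W = 130 × 10 = 1300 N acts straight down.
Horizontal: T_A cos 29° = T_B cos 20.4°  →  T_B = 0.9331 T_A.
Vertical: T_A sin 29° + T_B sin 20.4° = 1300.
Substituting the horizontal relation into the vertical equation gives 0.8101 T_A = 1300, so T_A = 1605 N.

T_A ≈ 1600 N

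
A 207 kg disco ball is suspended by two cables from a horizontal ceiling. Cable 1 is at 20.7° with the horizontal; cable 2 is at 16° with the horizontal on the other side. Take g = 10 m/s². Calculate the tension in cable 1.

T_1 ≈ 3330 N

Weight W = 207 × 10 = 2070 N acts straight down.
Horizontal: T_1 cos 20.7° = T_2 cos 16°  →  T_2 = 0.9731 T_1.
Vertical: T_1 sin 20.7° + T_2 sin 16° = 2070.
Substituting the horizontal relation into the vertical equation gives 0.6217 T_1 = 2070, so T_1 = 3330 N.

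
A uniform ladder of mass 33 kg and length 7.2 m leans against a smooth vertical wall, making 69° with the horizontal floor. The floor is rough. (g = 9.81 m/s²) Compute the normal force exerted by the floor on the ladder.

N_floor ≈ 324 N

ΣF_y = 0: N_floor = 33×9.81 = 323.73 N.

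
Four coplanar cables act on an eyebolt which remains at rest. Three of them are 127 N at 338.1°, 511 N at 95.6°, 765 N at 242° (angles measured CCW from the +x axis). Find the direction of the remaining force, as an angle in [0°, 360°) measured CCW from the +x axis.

Sum the known components: ΣF_x = -291.2 N, ΣF_y = -214.3 N.
For equilibrium the remaining force must supply (−ΣF_x, −ΣF_y) = (291.2, 214.3) N.
Magnitude = √((291.2)² + (214.3)²) = 361.5 N; direction = atan2(214.3, 291.2) = 36.3°.

θ ≈ 36.3°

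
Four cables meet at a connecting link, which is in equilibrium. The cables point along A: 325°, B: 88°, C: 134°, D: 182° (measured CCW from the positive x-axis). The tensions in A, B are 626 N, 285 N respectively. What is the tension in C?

T_C ≈ 124 N

Resolve: ΣF_x = 626 cos 325° + 285 cos 88° + T_C cos 134° + T_D cos 182° = 0.
        ΣF_y = 626 sin 325° + 285 sin 88° + T_C sin 134° + T_D sin 182° = 0.
The known terms sum to (522.7, -74.23) N, so -0.6947 T_C − 0.9994 T_D = -522.7 and 0.7193 T_C − 0.0349 T_D = 74.23.
Solving simultaneously: T_C = 124.4 N, T_D = 436.6 N.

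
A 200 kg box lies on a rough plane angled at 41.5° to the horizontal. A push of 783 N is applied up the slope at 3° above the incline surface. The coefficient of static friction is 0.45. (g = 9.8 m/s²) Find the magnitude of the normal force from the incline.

Axes along / perpendicular to the incline. W sin 41.5° = 1299 N down-slope; W cos 41.5° = 1468 N into the surface.
Perpendicular: N = W cos 41.5° − P sin 3° = 1468 − 40.98 = 1427 N.
Along incline: P cos 3° + f = W sin 41.5° (friction acts up-slope) → f = 1299 − 781.9 = 516.8 N.
|f| = 516.8 N ≤ μN = 642.1 N, so the box is indeed static.

N ≈ 1430 N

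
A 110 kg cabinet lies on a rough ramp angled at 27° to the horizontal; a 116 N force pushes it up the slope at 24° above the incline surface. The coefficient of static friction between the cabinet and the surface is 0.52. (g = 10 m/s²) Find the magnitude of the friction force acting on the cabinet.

f ≈ 393 N

Axes along / perpendicular to the incline. W sin 27° = 499.4 N down-slope; W cos 27° = 980.1 N into the surface.
Perpendicular: N = W cos 27° − P sin 24° = 980.1 − 47.18 = 932.9 N.
Along incline: P cos 24° + f = W sin 27° (friction acts up-slope) → f = 499.4 − 106 = 393.4 N.
|f| = 393.4 N ≤ μN = 485.1 N, so the cabinet is indeed static.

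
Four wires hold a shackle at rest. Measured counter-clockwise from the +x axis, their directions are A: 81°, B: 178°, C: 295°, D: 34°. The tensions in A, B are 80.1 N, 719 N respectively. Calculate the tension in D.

T_D ≈ 603 N

Resolve: ΣF_x = 80.1 cos 81° + 719 cos 178° + T_C cos 295° + T_D cos 34° = 0.
        ΣF_y = 80.1 sin 81° + 719 sin 178° + T_C sin 295° + T_D sin 34° = 0.
The known terms sum to (-706, 104.2) N, so 0.4226 T_C + 0.8290 T_D = 706 and -0.9063 T_C + 0.5592 T_D = -104.2.
Solving simultaneously: T_C = 487.2 N, T_D = 603.3 N.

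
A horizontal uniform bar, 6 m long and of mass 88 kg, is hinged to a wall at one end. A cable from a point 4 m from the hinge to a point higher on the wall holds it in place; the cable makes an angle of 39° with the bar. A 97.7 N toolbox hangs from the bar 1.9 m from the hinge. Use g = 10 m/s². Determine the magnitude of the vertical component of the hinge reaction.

Take torques about the hinge: T sin 39° · 4 = 88×10×3 + 97.7×1.9 = 2825.6 N·m.
So T = 2825.6 / (0.6293 × 4) = 1122.5 N.
ΣF_y = 0: H_y = (88×10 + 97.7) − T sin 39° = 977.7 − 706.41 = 271.29 N.

|H_y| ≈ 271 N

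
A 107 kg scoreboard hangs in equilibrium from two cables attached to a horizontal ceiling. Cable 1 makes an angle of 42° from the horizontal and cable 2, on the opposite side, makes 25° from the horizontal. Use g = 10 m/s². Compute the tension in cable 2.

T_2 ≈ 864 N

Weight W = 107 × 10 = 1070 N acts straight down.
Horizontal: T_1 cos 42° = T_2 cos 25°  →  T_1 = 1.22 T_2.
Vertical: T_1 sin 42° + T_2 sin 25° = 1070.
Substituting the horizontal relation into the vertical equation gives 1.239 T_2 = 1070, so T_2 = 863.8 N.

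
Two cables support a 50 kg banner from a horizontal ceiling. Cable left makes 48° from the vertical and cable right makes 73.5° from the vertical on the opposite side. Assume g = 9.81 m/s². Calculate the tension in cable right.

T_right ≈ 428 N

Angles from the horizontal: cable left is 90° − 48° = 42°, cable right is 90° − 73.5° = 16.5°.
Weight W = 50 × 9.81 = 490.5 N acts straight down.
Horizontal: T_left cos 42° = T_right cos 16.5°  →  T_left = 1.29 T_right.
Vertical: T_left sin 42° + T_right sin 16.5° = 490.5.
Substituting the horizontal relation into the vertical equation gives 1.147 T_right = 490.5, so T_right = 427.5 N.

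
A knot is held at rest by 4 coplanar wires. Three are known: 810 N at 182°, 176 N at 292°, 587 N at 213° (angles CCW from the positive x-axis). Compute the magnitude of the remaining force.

Sum the known components: ΣF_x = -1236 N, ΣF_y = -511.2 N.
For equilibrium the remaining force must supply (−ΣF_x, −ΣF_y) = (1236, 511.2) N.
Magnitude = √((1236)² + (511.2)²) = 1337 N; direction = atan2(511.2, 1236) = 22.5°.

F ≈ 1340 N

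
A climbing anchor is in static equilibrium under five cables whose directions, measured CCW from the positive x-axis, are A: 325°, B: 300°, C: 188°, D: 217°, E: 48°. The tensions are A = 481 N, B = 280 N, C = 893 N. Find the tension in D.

T_D ≈ 889 N

Resolve: ΣF_x = 481 cos 325° + 280 cos 300° + 893 cos 188° + T_D cos 217° + T_E cos 48° = 0.
        ΣF_y = 481 sin 325° + 280 sin 300° + 893 sin 188° + T_D sin 217° + T_E sin 48° = 0.
The known terms sum to (-350.3, -642.7) N, so -0.7986 T_D + 0.6691 T_E = 350.3 and -0.6018 T_D + 0.7431 T_E = 642.7.
Solving simultaneously: T_D = 889.4 N, T_E = 1585 N.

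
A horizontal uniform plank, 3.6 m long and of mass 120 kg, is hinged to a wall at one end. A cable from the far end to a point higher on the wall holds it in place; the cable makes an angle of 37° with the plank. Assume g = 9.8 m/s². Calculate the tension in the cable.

Take torques about the hinge: T sin 37° · 3.6 = 120×9.8×1.8 = 2116.8 N·m.
So T = 2116.8 / (0.6018 × 3.6) = 977.04 N.

T ≈ 977 N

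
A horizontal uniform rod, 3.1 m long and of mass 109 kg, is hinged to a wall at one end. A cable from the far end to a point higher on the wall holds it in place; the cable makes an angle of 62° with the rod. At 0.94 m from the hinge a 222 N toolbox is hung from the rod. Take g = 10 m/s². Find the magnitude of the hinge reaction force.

|H| ≈ 772 N

Take torques about the hinge: T sin 62° · 3.1 = 109×10×1.55 + 222×0.94 = 1898.2 N·m.
So T = 1898.2 / (0.8829 × 3.1) = 693.49 N.
ΣF_x = 0: H_x = T cos 62° = 325.57 N.
ΣF_y = 0: H_y = (109×10 + 222) − T sin 62° = 1312 − 612.32 = 699.68 N.
|H| = √(H_x² + H_y²) = √((325.57)² + (699.68)²) = 771.72 N.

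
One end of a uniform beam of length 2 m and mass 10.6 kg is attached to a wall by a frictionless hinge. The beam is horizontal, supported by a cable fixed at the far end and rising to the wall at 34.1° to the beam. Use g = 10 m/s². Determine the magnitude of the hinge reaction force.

|H| ≈ 94.5 N

Take torques about the hinge: T sin 34.1° · 2 = 10.6×10×1 = 106 N·m.
So T = 106 / (0.5606 × 2) = 94.535 N.
ΣF_x = 0: H_x = T cos 34.1° = 78.281 N.
ΣF_y = 0: H_y = (10.6×10) − T sin 34.1° = 106 − 53 = 53 N.
|H| = √(H_x² + H_y²) = √((78.281)² + (53)²) = 94.535 N.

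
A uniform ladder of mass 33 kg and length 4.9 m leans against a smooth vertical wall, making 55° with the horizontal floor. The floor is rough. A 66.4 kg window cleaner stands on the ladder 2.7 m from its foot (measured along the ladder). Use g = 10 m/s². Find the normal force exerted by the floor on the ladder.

N_floor ≈ 994 N

ΣF_y = 0: N_floor = 33×10 + 66.4×10 = 994 N.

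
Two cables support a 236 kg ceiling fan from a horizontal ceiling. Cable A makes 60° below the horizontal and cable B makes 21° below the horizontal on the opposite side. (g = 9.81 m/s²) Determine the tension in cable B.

Weight W = 236 × 9.81 = 2315 N acts straight down.
Horizontal: T_A cos 60° = T_B cos 21°  →  T_A = 1.867 T_B.
Vertical: T_A sin 60° + T_B sin 21° = 2315.
Substituting the horizontal relation into the vertical equation gives 1.975 T_B = 2315, so T_B = 1172 N.

T_B ≈ 1170 N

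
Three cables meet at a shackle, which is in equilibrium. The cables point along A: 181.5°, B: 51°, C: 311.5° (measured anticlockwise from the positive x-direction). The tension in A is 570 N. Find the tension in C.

T_C ≈ 439 N

Resolve: ΣF_x = 570 cos 181.5° + T_B cos 51° + T_C cos 311.5° = 0.
        ΣF_y = 570 sin 181.5° + T_B sin 51° + T_C sin 311.5° = 0.
The known terms sum to (-569.8, -14.92) N, so 0.6293 T_B + 0.6626 T_C = 569.8 and 0.7771 T_B − 0.7490 T_C = 14.92.
Solving simultaneously: T_B = 442.7 N, T_C = 439.5 N.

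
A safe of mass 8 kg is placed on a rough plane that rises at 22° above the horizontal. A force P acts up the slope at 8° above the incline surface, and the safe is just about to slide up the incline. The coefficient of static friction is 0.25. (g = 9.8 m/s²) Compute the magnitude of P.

P ≈ 46.4 N

On the verge of sliding up the incline, friction equals μN and acts down the slope.
Perpendicular: N + P sin 8° = W cos 22° = 72.69 N.
Along incline: P cos 8° = W sin 22° + μN  with W sin 22° = 29.37 N.
Solving the pair for P and N: P = 46.38 N, N = 66.24 N (and f = μN = 16.56 N).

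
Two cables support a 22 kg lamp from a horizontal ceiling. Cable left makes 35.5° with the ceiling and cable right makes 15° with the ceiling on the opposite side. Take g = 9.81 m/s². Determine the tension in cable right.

T_right ≈ 228 N

Weight W = 22 × 9.81 = 215.8 N acts straight down.
Horizontal: T_left cos 35.5° = T_right cos 15°  →  T_left = 1.186 T_right.
Vertical: T_left sin 35.5° + T_right sin 15° = 215.8.
Substituting the horizontal relation into the vertical equation gives 0.9478 T_right = 215.8, so T_right = 227.7 N.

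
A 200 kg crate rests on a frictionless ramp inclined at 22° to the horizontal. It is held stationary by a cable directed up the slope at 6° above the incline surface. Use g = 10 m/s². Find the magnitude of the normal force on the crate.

Take axes along and perpendicular to the incline. Weight components: W sin 22° = 749.2 N down-slope, W cos 22° = 1854 N into the surface.
Along incline: T cos 6° = W sin 22° → T = 753.3 N.
Perpendicular: N = W cos 22° − T sin 6° = 1776 N.

N ≈ 1780 N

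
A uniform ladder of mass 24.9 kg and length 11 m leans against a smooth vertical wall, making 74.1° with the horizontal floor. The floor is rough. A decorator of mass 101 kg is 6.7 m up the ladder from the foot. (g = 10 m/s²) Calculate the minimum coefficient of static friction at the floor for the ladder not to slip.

μ_min ≈ 0.167

ΣF_y = 0: N_floor = 24.9×10 + 101×10 = 1259 N.
Torques about the foot: N_wall · 11 sin 74.1° = 24.9×10×5.5 cos 74.1° + 101×10×6.7 cos 74.1° → N_wall = 210.7 N.
ΣF_x = 0: f_floor = N_wall = 210.7 N.
μ_min = f_floor / N_floor = 210.7 / 1259 = 0.1674.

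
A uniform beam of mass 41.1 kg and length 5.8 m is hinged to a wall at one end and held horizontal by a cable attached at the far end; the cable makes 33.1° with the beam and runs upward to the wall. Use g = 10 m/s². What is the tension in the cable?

Take torques about the hinge: T sin 33.1° · 5.8 = 41.1×10×2.9 = 1191.9 N·m.
So T = 1191.9 / (0.5461 × 5.8) = 376.3 N.

T ≈ 376 N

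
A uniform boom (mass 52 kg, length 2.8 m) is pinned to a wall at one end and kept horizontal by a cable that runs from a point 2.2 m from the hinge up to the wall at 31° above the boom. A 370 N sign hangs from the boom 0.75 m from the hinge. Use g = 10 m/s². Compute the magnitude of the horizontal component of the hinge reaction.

H_x ≈ 761 N

Take torques about the hinge: T sin 31° · 2.2 = 52×10×1.4 + 370×0.75 = 1005.5 N·m.
So T = 1005.5 / (0.5150 × 2.2) = 887.4 N.
ΣF_x = 0: H_x = T cos 31° = 760.65 N.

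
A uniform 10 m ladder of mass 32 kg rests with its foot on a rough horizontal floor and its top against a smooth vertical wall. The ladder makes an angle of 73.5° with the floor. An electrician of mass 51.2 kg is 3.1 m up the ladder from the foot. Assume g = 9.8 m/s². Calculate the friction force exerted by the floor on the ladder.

f ≈ 92.5 N

Torques about the foot: N_wall · 10 sin 73.5° = 32×9.8×5 cos 73.5° + 51.2×9.8×3.1 cos 73.5° → N_wall = 92.521 N.
ΣF_x = 0: f_floor = N_wall = 92.521 N.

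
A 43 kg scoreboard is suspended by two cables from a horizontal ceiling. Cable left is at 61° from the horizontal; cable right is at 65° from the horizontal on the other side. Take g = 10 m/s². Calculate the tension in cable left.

T_left ≈ 225 N

Weight W = 43 × 10 = 430 N acts straight down.
Horizontal: T_left cos 61° = T_right cos 65°  →  T_right = 1.147 T_left.
Vertical: T_left sin 61° + T_right sin 65° = 430.
Substituting the horizontal relation into the vertical equation gives 1.914 T_left = 430, so T_left = 224.6 N.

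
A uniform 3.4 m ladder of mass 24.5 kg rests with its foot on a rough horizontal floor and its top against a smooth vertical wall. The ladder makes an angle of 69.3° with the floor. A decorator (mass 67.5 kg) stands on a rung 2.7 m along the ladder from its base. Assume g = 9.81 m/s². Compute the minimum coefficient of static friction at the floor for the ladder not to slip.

μ_min ≈ 0.270

ΣF_y = 0: N_floor = 24.5×9.81 + 67.5×9.81 = 902.52 N.
Torques about the foot: N_wall · 3.4 sin 69.3° = 24.5×9.81×1.7 cos 69.3° + 67.5×9.81×2.7 cos 69.3° → N_wall = 244.11 N.
ΣF_x = 0: f_floor = N_wall = 244.11 N.
μ_min = f_floor / N_floor = 244.11 / 902.52 = 0.2705.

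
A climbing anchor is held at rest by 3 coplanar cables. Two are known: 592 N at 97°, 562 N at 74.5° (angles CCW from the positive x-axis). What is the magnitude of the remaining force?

Sum the known components: ΣF_x = 78.04 N, ΣF_y = 1129 N.
For equilibrium the remaining force must supply (−ΣF_x, −ΣF_y) = (-78.04, -1129) N.
Magnitude = √((-78.04)² + (-1129)²) = 1132 N; direction = atan2(-1129, -78.04) = 266.0°.

F ≈ 1130 N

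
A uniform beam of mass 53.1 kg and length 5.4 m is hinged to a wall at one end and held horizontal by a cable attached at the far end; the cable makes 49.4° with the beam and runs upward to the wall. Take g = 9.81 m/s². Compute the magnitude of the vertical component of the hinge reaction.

Take torques about the hinge: T sin 49.4° · 5.4 = 53.1×9.81×2.7 = 1406.5 N·m.
So T = 1406.5 / (0.7593 × 5.4) = 343.03 N.
ΣF_y = 0: H_y = (53.1×9.81) − T sin 49.4° = 520.91 − 260.46 = 260.46 N.

|H_y| ≈ 260 N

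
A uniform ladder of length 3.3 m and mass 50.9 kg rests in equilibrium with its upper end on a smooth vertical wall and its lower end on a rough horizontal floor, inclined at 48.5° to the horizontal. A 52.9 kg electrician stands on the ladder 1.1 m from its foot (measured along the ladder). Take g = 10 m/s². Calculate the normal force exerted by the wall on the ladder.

N_wall ≈ 381 N

Torques about the foot: N_wall · 3.3 sin 48.5° = 50.9×10×1.65 cos 48.5° + 52.9×10×1.1 cos 48.5° → N_wall = 381.17 N.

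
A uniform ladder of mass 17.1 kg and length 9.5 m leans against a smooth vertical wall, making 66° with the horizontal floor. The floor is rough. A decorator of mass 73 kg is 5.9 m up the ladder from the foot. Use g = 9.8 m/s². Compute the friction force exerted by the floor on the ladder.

Torques about the foot: N_wall · 9.5 sin 66° = 17.1×9.8×4.75 cos 66° + 73×9.8×5.9 cos 66° → N_wall = 235.12 N.
ΣF_x = 0: f_floor = N_wall = 235.12 N.

f ≈ 235 N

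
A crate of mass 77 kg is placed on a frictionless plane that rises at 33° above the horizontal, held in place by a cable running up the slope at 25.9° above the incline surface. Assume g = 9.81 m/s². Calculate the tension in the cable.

T ≈ 457 N

Take axes along and perpendicular to the incline. Weight components: W sin 33° = 411.4 N down-slope, W cos 33° = 633.5 N into the surface.
Along incline: T cos 25.9° = W sin 33° → T = 457.3 N.
Perpendicular: N = W cos 33° − T sin 25.9° = 433.7 N.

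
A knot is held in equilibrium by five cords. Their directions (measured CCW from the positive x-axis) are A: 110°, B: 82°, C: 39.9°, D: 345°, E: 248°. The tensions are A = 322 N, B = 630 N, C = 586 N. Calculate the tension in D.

T_D ≈ 92.5 N

Resolve: ΣF_x = 322 cos 110° + 630 cos 82° + 586 cos 39.9° + T_D cos 345° + T_E cos 248° = 0.
        ΣF_y = 322 sin 110° + 630 sin 82° + 586 sin 39.9° + T_D sin 345° + T_E sin 248° = 0.
The known terms sum to (427.1, 1302) N, so 0.9659 T_D − 0.3746 T_E = -427.1 and -0.2588 T_D − 0.9272 T_E = -1302.
Solving simultaneously: T_D = 92.55 N, T_E = 1379 N.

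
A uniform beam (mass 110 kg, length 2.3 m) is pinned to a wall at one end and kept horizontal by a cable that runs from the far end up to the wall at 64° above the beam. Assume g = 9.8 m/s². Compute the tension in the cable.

Take torques about the hinge: T sin 64° · 2.3 = 110×9.8×1.15 = 1239.7 N·m.
So T = 1239.7 / (0.8988 × 2.3) = 599.69 N.

T ≈ 600 N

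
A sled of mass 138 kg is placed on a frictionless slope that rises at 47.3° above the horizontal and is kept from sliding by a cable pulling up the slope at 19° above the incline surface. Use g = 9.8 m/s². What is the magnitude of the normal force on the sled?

Take axes along and perpendicular to the incline. Weight components: W sin 47.3° = 993.9 N down-slope, W cos 47.3° = 917.1 N into the surface.
Along incline: T cos 19° = W sin 47.3° → T = 1051 N.
Perpendicular: N = W cos 47.3° − T sin 19° = 574.9 N.

N ≈ 575 N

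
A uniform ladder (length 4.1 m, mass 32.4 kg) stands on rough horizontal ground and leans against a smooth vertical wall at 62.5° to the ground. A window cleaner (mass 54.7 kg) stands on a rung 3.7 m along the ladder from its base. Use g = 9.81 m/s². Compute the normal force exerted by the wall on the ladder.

N_wall ≈ 335 N

Torques about the foot: N_wall · 4.1 sin 62.5° = 32.4×9.81×2.05 cos 62.5° + 54.7×9.81×3.7 cos 62.5° → N_wall = 334.82 N.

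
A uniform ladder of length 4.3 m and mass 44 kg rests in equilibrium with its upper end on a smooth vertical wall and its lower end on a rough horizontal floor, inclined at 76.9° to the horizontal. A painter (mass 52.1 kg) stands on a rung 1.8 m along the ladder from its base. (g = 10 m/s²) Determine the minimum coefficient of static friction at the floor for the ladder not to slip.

ΣF_y = 0: N_floor = 44×10 + 52.1×10 = 961 N.
Torques about the foot: N_wall · 4.3 sin 76.9° = 44×10×2.15 cos 76.9° + 52.1×10×1.8 cos 76.9° → N_wall = 101.95 N.
ΣF_x = 0: f_floor = N_wall = 101.95 N.
μ_min = f_floor / N_floor = 101.95 / 961 = 0.1061.

μ_min ≈ 0.106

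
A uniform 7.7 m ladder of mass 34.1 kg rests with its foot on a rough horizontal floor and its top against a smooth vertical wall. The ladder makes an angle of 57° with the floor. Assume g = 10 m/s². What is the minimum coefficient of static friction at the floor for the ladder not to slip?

ΣF_y = 0: N_floor = 34.1×10 = 341 N.
Torques about the foot: N_wall · 7.7 sin 57° = 34.1×10×3.85 cos 57° → N_wall = 110.72 N.
ΣF_x = 0: f_floor = N_wall = 110.72 N.
μ_min = f_floor / N_floor = 110.72 / 341 = 0.3247.

μ_min ≈ 0.325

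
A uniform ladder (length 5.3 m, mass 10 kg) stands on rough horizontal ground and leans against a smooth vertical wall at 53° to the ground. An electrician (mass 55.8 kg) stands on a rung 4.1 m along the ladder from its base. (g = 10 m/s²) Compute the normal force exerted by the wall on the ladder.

Torques about the foot: N_wall · 5.3 sin 53° = 10×10×2.65 cos 53° + 55.8×10×4.1 cos 53° → N_wall = 362.96 N.

N_wall ≈ 363 N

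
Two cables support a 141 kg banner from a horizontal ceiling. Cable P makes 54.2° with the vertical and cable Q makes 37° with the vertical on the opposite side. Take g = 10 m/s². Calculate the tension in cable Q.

T_Q ≈ 1140 N

Angles from the horizontal: cable P is 90° − 54.2° = 35.8°, cable Q is 90° − 37° = 53°.
Weight W = 141 × 10 = 1410 N acts straight down.
Horizontal: T_P cos 35.8° = T_Q cos 53°  →  T_P = 0.742 T_Q.
Vertical: T_P sin 35.8° + T_Q sin 53° = 1410.
Substituting the horizontal relation into the vertical equation gives 1.233 T_Q = 1410, so T_Q = 1144 N.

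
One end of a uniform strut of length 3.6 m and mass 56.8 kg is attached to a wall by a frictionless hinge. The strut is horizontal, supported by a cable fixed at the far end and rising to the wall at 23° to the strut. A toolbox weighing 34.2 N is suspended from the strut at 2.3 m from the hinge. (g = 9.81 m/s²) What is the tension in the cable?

Take torques about the hinge: T sin 23° · 3.6 = 56.8×9.81×1.8 + 34.2×2.3 = 1081.6 N·m.
So T = 1081.6 / (0.3907 × 3.6) = 768.95 N.

T ≈ 769 N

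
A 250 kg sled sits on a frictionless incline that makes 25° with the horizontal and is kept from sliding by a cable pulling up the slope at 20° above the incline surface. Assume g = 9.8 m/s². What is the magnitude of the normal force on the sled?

N ≈ 1840 N

Take axes along and perpendicular to the incline. Weight components: W sin 25° = 1035 N down-slope, W cos 25° = 2220 N into the surface.
Along incline: T cos 20° = W sin 25° → T = 1102 N.
Perpendicular: N = W cos 25° − T sin 20° = 1844 N.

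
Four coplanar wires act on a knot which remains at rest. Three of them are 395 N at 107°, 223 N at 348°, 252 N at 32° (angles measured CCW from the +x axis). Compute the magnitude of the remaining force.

F ≈ 562 N

Sum the known components: ΣF_x = 316.3 N, ΣF_y = 464.9 N.
For equilibrium the remaining force must supply (−ΣF_x, −ΣF_y) = (-316.3, -464.9) N.
Magnitude = √((-316.3)² + (-464.9)²) = 562.3 N; direction = atan2(-464.9, -316.3) = 235.8°.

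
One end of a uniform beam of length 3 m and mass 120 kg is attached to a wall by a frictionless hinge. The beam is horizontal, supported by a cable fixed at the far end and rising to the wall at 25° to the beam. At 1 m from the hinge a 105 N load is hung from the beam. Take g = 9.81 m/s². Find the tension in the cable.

T ≈ 1480 N

Take torques about the hinge: T sin 25° · 3 = 120×9.81×1.5 + 105×1 = 1870.8 N·m.
So T = 1870.8 / (0.4226 × 3) = 1475.6 N.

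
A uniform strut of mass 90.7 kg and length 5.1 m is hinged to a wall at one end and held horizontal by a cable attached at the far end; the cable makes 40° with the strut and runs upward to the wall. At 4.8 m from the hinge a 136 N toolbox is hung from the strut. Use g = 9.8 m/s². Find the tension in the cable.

T ≈ 891 N

Take torques about the hinge: T sin 40° · 5.1 = 90.7×9.8×2.55 + 136×4.8 = 2919.4 N·m.
So T = 2919.4 / (0.6428 × 5.1) = 890.54 N.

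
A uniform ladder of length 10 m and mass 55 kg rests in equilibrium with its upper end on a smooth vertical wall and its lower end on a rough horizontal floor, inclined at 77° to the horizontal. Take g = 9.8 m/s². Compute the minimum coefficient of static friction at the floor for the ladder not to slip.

ΣF_y = 0: N_floor = 55×9.8 = 539 N.
Torques about the foot: N_wall · 10 sin 77° = 55×9.8×5 cos 77° → N_wall = 62.219 N.
ΣF_x = 0: f_floor = N_wall = 62.219 N.
μ_min = f_floor / N_floor = 62.219 / 539 = 0.1154.

μ_min ≈ 0.115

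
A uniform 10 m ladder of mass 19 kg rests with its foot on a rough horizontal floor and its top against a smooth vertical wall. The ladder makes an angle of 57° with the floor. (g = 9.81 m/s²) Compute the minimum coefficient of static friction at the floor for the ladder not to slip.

ΣF_y = 0: N_floor = 19×9.81 = 186.39 N.
Torques about the foot: N_wall · 10 sin 57° = 19×9.81×5 cos 57° → N_wall = 60.522 N.
ΣF_x = 0: f_floor = N_wall = 60.522 N.
μ_min = f_floor / N_floor = 60.522 / 186.39 = 0.3247.

μ_min ≈ 0.325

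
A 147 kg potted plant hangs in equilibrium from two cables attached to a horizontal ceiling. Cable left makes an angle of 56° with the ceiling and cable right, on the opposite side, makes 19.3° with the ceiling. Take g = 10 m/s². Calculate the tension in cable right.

T_right ≈ 850 N

Weight W = 147 × 10 = 1470 N acts straight down.
Horizontal: T_left cos 56° = T_right cos 19.3°  →  T_left = 1.688 T_right.
Vertical: T_left sin 56° + T_right sin 19.3° = 1470.
Substituting the horizontal relation into the vertical equation gives 1.73 T_right = 1470, so T_right = 849.8 N.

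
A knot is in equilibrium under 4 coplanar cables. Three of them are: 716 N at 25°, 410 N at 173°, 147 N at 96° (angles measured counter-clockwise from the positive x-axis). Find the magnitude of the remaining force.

Sum the known components: ΣF_x = 226.6 N, ΣF_y = 498.8 N.
For equilibrium the remaining force must supply (−ΣF_x, −ΣF_y) = (-226.6, -498.8) N.
Magnitude = √((-226.6)² + (-498.8)²) = 547.8 N; direction = atan2(-498.8, -226.6) = 245.6°.

F ≈ 548 N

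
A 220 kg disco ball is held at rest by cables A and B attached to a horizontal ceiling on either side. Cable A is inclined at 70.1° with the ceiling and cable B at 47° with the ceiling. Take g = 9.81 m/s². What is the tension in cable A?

T_A ≈ 1650 N

Weight W = 220 × 9.81 = 2158 N acts straight down.
Horizontal: T_A cos 70.1° = T_B cos 47°  →  T_B = 0.4991 T_A.
Vertical: T_A sin 70.1° + T_B sin 47° = 2158.
Substituting the horizontal relation into the vertical equation gives 1.305 T_A = 2158, so T_A = 1653 N.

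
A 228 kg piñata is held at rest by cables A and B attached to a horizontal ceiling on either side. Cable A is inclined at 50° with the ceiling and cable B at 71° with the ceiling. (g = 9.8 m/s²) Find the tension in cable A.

T_A ≈ 849 N

Weight W = 228 × 9.8 = 2234 N acts straight down.
Horizontal: T_A cos 50° = T_B cos 71°  →  T_B = 1.974 T_A.
Vertical: T_A sin 50° + T_B sin 71° = 2234.
Substituting the horizontal relation into the vertical equation gives 2.633 T_A = 2234, so T_A = 848.7 N.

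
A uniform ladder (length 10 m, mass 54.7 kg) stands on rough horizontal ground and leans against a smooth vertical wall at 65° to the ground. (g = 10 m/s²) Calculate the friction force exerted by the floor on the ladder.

f ≈ 128 N

Torques about the foot: N_wall · 10 sin 65° = 54.7×10×5 cos 65° → N_wall = 127.54 N.
ΣF_x = 0: f_floor = N_wall = 127.54 N.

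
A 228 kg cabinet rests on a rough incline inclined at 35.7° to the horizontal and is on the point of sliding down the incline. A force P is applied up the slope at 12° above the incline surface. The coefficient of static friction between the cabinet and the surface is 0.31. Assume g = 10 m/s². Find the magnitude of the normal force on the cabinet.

On the verge of sliding down the incline, friction equals μN and acts up the slope.
Perpendicular: N + P sin 12° = W cos 35.7° = 1852 N.
Along incline: P cos 12° + μN = W sin 35.7° with W sin 35.7° = 1330 N.
Solving the pair for P and N: P = 827.9 N, N = 1679 N (and f = μN = 520.6 N).

N ≈ 1680 N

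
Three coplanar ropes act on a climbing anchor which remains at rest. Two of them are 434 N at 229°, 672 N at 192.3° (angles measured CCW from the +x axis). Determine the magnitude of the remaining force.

Sum the known components: ΣF_x = -941.3 N, ΣF_y = -470.7 N.
For equilibrium the remaining force must supply (−ΣF_x, −ΣF_y) = (941.3, 470.7) N.
Magnitude = √((941.3)² + (470.7)²) = 1052 N; direction = atan2(470.7, 941.3) = 26.6°.

F ≈ 1050 N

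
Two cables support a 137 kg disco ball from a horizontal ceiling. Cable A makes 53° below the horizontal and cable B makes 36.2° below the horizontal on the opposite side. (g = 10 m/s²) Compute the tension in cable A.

T_A ≈ 1110 N

Weight W = 137 × 10 = 1370 N acts straight down.
Horizontal: T_A cos 53° = T_B cos 36.2°  →  T_B = 0.7458 T_A.
Vertical: T_A sin 53° + T_B sin 36.2° = 1370.
Substituting the horizontal relation into the vertical equation gives 1.239 T_A = 1370, so T_A = 1106 N.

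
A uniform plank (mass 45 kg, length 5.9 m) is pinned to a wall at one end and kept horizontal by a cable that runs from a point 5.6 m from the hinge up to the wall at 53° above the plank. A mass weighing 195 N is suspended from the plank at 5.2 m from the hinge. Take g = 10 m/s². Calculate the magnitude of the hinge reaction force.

Take torques about the hinge: T sin 53° · 5.6 = 45×10×2.95 + 195×5.2 = 2341.5 N·m.
So T = 2341.5 / (0.7986 × 5.6) = 523.55 N.
ΣF_x = 0: H_x = T cos 53° = 315.08 N.
ΣF_y = 0: H_y = (45×10 + 195) − T sin 53° = 645 − 418.13 = 226.87 N.
|H| = √(H_x² + H_y²) = √((315.08)² + (226.87)²) = 388.26 N.

|H| ≈ 388 N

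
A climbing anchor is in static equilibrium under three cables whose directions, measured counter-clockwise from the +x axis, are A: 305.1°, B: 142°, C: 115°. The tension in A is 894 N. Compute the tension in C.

T_C ≈ 572 N

Resolve: ΣF_x = 894 cos 305.1° + T_B cos 142° + T_C cos 115° = 0.
        ΣF_y = 894 sin 305.1° + T_B sin 142° + T_C sin 115° = 0.
The known terms sum to (514.1, -731.4) N, so -0.7880 T_B − 0.4226 T_C = -514.1 and 0.6157 T_B + 0.9063 T_C = 731.4.
Solving simultaneously: T_B = 345.3 N, T_C = 572.5 N.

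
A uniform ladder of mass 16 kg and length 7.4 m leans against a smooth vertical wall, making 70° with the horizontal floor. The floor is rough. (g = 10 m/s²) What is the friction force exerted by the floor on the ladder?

Torques about the foot: N_wall · 7.4 sin 70° = 16×10×3.7 cos 70° → N_wall = 29.118 N.
ΣF_x = 0: f_floor = N_wall = 29.118 N.

f ≈ 29.1 N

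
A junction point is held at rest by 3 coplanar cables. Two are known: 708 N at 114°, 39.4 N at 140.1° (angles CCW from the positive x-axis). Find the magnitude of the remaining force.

F ≈ 744 N

Sum the known components: ΣF_x = -318.2 N, ΣF_y = 672.1 N.
For equilibrium the remaining force must supply (−ΣF_x, −ΣF_y) = (318.2, -672.1) N.
Magnitude = √((318.2)² + (-672.1)²) = 743.6 N; direction = atan2(-672.1, 318.2) = 295.3°.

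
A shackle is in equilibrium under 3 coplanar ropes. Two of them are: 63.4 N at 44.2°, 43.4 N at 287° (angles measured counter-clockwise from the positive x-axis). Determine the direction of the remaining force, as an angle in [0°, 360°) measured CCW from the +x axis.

Sum the known components: ΣF_x = 58.14 N, ΣF_y = 2.697 N.
For equilibrium the remaining force must supply (−ΣF_x, −ΣF_y) = (-58.14, -2.697) N.
Magnitude = √((-58.14)² + (-2.697)²) = 58.2 N; direction = atan2(-2.697, -58.14) = 182.7°.

θ ≈ 183°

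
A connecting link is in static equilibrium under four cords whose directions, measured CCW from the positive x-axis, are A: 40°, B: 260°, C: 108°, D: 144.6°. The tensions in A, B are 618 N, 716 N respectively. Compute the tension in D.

T_D ≈ 397 N

Resolve: ΣF_x = 618 cos 40° + 716 cos 260° + T_C cos 108° + T_D cos 144.6° = 0.
        ΣF_y = 618 sin 40° + 716 sin 260° + T_C sin 108° + T_D sin 144.6° = 0.
The known terms sum to (349.1, -307.9) N, so -0.3090 T_C − 0.8151 T_D = -349.1 and 0.9511 T_C + 0.5793 T_D = 307.9.
Solving simultaneously: T_C = 81.75 N, T_D = 397.3 N.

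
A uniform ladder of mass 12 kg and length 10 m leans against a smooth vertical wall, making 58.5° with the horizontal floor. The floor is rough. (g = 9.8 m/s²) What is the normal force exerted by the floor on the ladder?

ΣF_y = 0: N_floor = 12×9.8 = 117.6 N.

N_floor ≈ 118 N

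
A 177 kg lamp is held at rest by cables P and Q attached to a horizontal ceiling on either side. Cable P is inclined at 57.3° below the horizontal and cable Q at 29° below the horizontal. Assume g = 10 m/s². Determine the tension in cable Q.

Weight W = 177 × 10 = 1770 N acts straight down.
Horizontal: T_P cos 57.3° = T_Q cos 29°  →  T_P = 1.619 T_Q.
Vertical: T_P sin 57.3° + T_Q sin 29° = 1770.
Substituting the horizontal relation into the vertical equation gives 1.847 T_Q = 1770, so T_Q = 958.2 N.

T_Q ≈ 958 N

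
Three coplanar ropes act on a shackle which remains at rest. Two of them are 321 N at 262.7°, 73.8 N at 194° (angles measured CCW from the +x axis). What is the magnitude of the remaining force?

Sum the known components: ΣF_x = -112.4 N, ΣF_y = -336.3 N.
For equilibrium the remaining force must supply (−ΣF_x, −ΣF_y) = (112.4, 336.3) N.
Magnitude = √((112.4)² + (336.3)²) = 354.5 N; direction = atan2(336.3, 112.4) = 71.5°.

F ≈ 355 N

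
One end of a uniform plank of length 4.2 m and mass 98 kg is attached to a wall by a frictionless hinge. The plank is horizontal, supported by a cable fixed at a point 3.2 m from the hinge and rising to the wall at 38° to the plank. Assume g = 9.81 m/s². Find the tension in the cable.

Take torques about the hinge: T sin 38° · 3.2 = 98×9.81×2.1 = 2018.9 N·m.
So T = 2018.9 / (0.6157 × 3.2) = 1024.8 N.

T ≈ 1020 N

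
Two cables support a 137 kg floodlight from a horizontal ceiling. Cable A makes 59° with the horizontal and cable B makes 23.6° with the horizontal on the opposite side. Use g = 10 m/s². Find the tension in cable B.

Weight W = 137 × 10 = 1370 N acts straight down.
Horizontal: T_A cos 59° = T_B cos 23.6°  →  T_A = 1.779 T_B.
Vertical: T_A sin 59° + T_B sin 23.6° = 1370.
Substituting the horizontal relation into the vertical equation gives 1.925 T_B = 1370, so T_B = 711.5 N.

T_B ≈ 712 N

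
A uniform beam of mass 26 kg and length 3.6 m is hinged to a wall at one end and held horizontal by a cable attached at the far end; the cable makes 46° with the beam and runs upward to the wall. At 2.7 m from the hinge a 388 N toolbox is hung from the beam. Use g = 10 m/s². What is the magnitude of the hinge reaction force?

Take torques about the hinge: T sin 46° · 3.6 = 26×10×1.8 + 388×2.7 = 1515.6 N·m.
So T = 1515.6 / (0.7193 × 3.6) = 585.26 N.
ΣF_x = 0: H_x = T cos 46° = 406.55 N.
ΣF_y = 0: H_y = (26×10 + 388) − T sin 46° = 648 − 421 = 227 N.
|H| = √(H_x² + H_y²) = √((406.55)² + (227)²) = 465.63 N.

|H| ≈ 466 N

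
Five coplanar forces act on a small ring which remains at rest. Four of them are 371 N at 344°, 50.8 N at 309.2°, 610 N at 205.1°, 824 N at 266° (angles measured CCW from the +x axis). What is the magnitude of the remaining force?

Sum the known components: ΣF_x = -221.1 N, ΣF_y = -1222 N.
For equilibrium the remaining force must supply (−ΣF_x, −ΣF_y) = (221.1, 1222) N.
Magnitude = √((221.1)² + (1222)²) = 1242 N; direction = atan2(1222, 221.1) = 79.7°.

F ≈ 1240 N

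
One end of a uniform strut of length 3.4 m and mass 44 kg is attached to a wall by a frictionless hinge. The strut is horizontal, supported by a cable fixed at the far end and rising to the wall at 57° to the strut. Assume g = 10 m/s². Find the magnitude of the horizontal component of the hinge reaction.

H_x ≈ 143 N

Take torques about the hinge: T sin 57° · 3.4 = 44×10×1.7 = 748 N·m.
So T = 748 / (0.8387 × 3.4) = 262.32 N.
ΣF_x = 0: H_x = T cos 57° = 142.87 N.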